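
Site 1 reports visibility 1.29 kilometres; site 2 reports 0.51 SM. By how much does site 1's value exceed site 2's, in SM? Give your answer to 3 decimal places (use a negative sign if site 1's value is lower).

0.292 SM

site 1: 1.29 km = 0.80157 SM.
Difference: 0.80157 − 0.51000 = 0.292 SM.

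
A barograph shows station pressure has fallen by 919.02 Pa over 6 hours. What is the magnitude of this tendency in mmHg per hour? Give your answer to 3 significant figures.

1.15 mmHg per hour

919.02 Pa / 6 h × 0.00750062 mmHg/Pa = 1.15 mmHg/h.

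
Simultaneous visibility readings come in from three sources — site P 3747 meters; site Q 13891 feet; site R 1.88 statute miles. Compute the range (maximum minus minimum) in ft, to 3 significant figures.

3960 ft

site P: 3747 m = 12293.31 ft.
site R: 1.88 SM = 9926.40 ft.
Spread: 13891.00 − 9926.40 = 3960 ft.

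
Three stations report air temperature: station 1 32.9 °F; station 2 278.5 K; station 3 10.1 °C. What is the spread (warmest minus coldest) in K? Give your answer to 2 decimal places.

station 1: 32.9 °F = 0.500 °C.
station 2: 278.5 K = 5.350 °C.
Spread: 10.100 − 0.500 = 9.600 °C.

9.60 K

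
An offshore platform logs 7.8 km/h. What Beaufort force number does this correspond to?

7.8 km/h = 2.2 m/s, which is Beaufort 2 (light breeze, 1.6–3.3 m/s).

Beaufort force 2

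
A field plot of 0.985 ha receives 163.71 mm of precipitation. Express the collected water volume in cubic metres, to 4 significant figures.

Area: 0.985 ha = 9850 m².
1 mm over 1 m² is 1 L, so volume = 163.71 × 9850 = 1612543.5 L = 1613 m³.

1613 cubic metres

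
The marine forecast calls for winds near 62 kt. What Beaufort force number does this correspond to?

62 kt lies in the Beaufort 11 band (violent storm, 56–63 kt).

Beaufort force 11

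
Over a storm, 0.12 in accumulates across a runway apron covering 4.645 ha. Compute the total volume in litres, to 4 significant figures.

141600 litres

Depth: 0.12 in × 25.4 = 3.048 mm.
Area: 4.645 ha = 46450 m².
1 mm over 1 m² is 1 L, so volume = 3.048 × 46450 = 141579.6 L ≈ 141600 L.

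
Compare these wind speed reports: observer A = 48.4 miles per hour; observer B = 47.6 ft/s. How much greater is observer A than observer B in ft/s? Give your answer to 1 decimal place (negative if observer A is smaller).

observer A: 48.4 mph = 70.987 ft/s.
Difference: 70.987 − 47.600 = 23.4 ft/s.

23.4 ft/s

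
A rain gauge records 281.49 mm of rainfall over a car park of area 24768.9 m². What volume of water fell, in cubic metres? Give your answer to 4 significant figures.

1 mm over 1 m² is 1 L, so volume = 281.49 × 24768.9 = 6972197.7 L = 6972 m³.

6972 cubic metres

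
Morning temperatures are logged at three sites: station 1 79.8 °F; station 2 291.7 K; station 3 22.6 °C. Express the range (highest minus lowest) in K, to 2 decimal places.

station 1: 79.8 °F = 26.556 °C.
station 2: 291.7 K = 18.550 °C.
Spread: 26.556 − 18.550 = 8.006 °C.

8.01 K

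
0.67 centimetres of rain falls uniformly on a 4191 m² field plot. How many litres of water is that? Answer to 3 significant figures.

28100 litres

Depth: 0.67 cm × 10 = 6.7 mm.
1 mm over 1 m² is 1 L, so volume = 6.7 × 4191 = 28079.7 L ≈ 28100 L.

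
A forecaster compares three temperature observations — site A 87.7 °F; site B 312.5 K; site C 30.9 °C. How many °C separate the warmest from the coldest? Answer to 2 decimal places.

site A: 87.7 °F = 30.944 °C.
site B: 312.5 K = 39.350 °C.
Spread: 39.350 − 30.900 = 8.450 °C.

8.45 °C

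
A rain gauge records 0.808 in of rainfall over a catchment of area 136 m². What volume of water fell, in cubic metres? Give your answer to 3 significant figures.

2.79 cubic metres

Depth: 0.808 in × 25.4 = 20.5232 mm.
1 mm over 1 m² is 1 L, so volume = 20.5232 × 136 = 2791.1552 L = 2.79 m³.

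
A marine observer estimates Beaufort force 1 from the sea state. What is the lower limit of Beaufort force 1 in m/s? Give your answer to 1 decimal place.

Beaufort 1 (light air) spans 0.3–1.5 m/s.

0.3 m/s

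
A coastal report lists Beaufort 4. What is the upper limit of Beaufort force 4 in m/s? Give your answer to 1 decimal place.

7.9 m/s

Beaufort 4 (moderate breeze) spans 5.5–7.9 m/s.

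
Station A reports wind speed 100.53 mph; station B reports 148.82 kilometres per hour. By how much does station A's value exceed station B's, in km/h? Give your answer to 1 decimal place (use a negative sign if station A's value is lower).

13.0 km/h

station A: 100.53 mph = 161.787 km/h.
Difference: 161.787 − 148.820 = 13.0 km/h.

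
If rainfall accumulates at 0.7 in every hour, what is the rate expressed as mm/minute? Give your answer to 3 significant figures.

0.296 mm/minute

0.7 in/hour × 25.4 mm/in × 0.0166667 hour/minute = 0.296 mm/minute.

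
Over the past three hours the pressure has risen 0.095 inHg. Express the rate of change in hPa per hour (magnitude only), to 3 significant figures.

0.095 inHg / 3 h × 33.8639 hPa/inHg = 1.07 hPa/h.

1.07 hPa per hour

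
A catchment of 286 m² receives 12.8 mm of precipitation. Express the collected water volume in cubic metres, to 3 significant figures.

3.66 cubic metres

1 mm over 1 m² is 1 L, so volume = 12.8 × 286 = 3660.8 L = 3.66 m³.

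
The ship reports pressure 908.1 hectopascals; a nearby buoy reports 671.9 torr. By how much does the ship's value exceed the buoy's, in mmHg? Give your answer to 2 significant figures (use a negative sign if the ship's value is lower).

9.2 mmHg

the ship: 908.1 hPa = 681.131 mmHg.
Difference: 681.131 − 671.900 = 9.2 mmHg.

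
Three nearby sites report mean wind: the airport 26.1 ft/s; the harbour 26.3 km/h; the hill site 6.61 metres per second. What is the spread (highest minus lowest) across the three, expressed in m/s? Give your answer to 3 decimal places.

the airport: 26.1 ft/s = 7.95528 m/s.
the harbour: 26.3 km/h = 7.30556 m/s.
Spread: 7.95528 − 6.61000 = 1.345 m/s.

1.345 m/s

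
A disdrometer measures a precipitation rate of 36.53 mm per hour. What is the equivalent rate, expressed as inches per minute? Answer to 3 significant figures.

36.53 mm/hour × 0.0393701 in/mm × 0.0166667 hour/minute = 0.0240 in/minute.

0.0240 in/minute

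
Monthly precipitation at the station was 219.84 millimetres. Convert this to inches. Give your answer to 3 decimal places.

1 mm = 0.0393701 in, so 219.84 × 0.0393701 = 8.655 in.

8.655 in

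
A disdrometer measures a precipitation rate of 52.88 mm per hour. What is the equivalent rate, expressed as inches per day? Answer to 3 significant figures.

52.88 mm/hour × 0.0393701 in/mm × 24 hour/day = 50.0 in/day.

50.0 in/day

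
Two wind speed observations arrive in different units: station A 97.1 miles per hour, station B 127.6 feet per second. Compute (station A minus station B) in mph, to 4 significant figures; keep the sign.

station B: 127.6 ft/s = 87.0000 mph.
Difference: 97.1000 − 87.0000 = 10.10 mph.

10.10 mph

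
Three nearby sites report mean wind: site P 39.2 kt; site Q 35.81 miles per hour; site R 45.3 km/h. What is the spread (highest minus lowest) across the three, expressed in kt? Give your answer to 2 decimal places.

site Q: 35.81 mph = 31.1180 kt.
site R: 45.3 km/h = 24.4600 kt.
Spread: 39.2000 − 24.4600 = 14.74 kt.

14.74 kt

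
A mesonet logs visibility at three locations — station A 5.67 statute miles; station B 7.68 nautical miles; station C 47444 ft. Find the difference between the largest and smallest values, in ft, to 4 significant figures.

station A: 5.67 SM = 29937.60 ft.
station B: 7.68 nmi = 46664.57 ft.
Spread: 47444.00 − 29937.60 = 17510 ft.

17510 ft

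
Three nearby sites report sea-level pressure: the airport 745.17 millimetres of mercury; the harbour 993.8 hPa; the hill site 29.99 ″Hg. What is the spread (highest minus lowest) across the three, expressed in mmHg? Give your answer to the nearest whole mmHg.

17 mmHg

the harbour: 993.8 hPa = 745.41 mmHg.
the hill site: 29.99 inHg = 761.75 mmHg.
Spread: 761.75 − 745.17 = 17 mmHg.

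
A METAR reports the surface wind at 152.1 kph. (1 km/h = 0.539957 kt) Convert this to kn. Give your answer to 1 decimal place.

82.1 kt

1 km/h = 0.539957 kt, so 152.1 × 0.539957 = 82.1 kt.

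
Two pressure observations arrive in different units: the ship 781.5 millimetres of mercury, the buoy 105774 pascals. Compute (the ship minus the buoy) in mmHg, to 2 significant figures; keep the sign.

the buoy: 105774 Pa = 793.37 mmHg.
Difference: 781.50 − 793.37 = -12 mmHg.

-12 mmHg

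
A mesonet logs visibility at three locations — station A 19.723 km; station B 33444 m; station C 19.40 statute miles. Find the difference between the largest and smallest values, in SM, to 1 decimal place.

8.5 SM

station A: 19.723 km = 12.255 SM.
station B: 33444 m = 20.781 SM.
Spread: 20.781 − 12.255 = 8.5 SM.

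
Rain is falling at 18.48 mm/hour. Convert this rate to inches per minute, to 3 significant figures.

0.0121 in/minute

18.48 mm/hour × 0.0393701 in/mm × 0.0166667 hour/minute = 0.0121 in/minute.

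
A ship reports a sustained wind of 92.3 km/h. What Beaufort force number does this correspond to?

92.3 km/h = 25.6 m/s, which is Beaufort 10 (storm, 24.5–28.4 m/s).

Beaufort force 10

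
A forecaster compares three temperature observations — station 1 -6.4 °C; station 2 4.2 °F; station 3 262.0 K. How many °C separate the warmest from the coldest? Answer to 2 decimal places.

station 2: 4.2 °F = -15.444 °C.
station 3: 262.0 K = -11.150 °C.
Spread: (-6.400) − (-15.444) = 9.044 °C.

9.04 °C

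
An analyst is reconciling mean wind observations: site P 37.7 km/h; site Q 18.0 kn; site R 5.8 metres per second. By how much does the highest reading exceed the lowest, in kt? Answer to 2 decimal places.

9.08 kt

site P: 37.7 km/h = 20.3564 kt.
site R: 5.8 m/s = 11.2743 kt.
Spread: 20.3564 − 11.2743 = 9.08 kt.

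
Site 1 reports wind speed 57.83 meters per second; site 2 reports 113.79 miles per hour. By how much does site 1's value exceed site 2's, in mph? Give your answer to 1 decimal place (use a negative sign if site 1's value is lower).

site 1: 57.83 m/s = 129.362 mph.
Difference: 129.362 − 113.790 = 15.6 mph.

15.6 mph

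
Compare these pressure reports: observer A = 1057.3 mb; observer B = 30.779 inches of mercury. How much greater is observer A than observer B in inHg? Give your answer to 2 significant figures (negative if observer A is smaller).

0.44 inHg

observer A: 1057.3 mb = 31.2220 inHg.
Difference: 31.2220 − 30.7790 = 0.44 inHg.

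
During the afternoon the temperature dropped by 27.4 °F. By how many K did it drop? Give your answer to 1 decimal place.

A change of 1 °C equals a change of 1.8 °F: ΔK = 27.4 × 0.5556 = 15.2 K.

15.2 K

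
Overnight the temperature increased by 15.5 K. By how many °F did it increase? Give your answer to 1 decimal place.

A change of 1 °C equals a change of 1.8 °F: Δ°F = 15.5 × 1.8 = 27.9 °F.

27.9 °F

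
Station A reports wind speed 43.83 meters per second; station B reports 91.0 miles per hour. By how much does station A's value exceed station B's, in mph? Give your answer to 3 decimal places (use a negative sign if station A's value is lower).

station A: 43.83 m/s = 98.04492 mph.
Difference: 98.04492 − 91.00000 = 7.045 mph.

7.045 mph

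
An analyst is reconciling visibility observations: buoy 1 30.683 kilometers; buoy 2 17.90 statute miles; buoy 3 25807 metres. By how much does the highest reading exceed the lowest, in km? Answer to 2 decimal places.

buoy 2: 17.90 SM = 28.8073 km.
buoy 3: 25807 m = 25.8070 km.
Spread: 30.6830 − 25.8070 = 4.88 km.

4.88 km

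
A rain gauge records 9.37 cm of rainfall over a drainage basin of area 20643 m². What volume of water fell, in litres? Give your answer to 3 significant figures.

1930000 litres

Depth: 9.37 cm × 10 = 93.7 mm.
1 mm over 1 m² is 1 L, so volume = 93.7 × 20643 = 1934249.1 L ≈ 1930000 L.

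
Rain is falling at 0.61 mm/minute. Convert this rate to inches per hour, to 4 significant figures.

0.61 mm/minute × 0.0393701 in/mm × 60 minute/hour = 1.441 in/hour.

1.441 in/hour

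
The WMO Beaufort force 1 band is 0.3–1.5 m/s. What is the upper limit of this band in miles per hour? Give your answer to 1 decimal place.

3.4 mph

0.3–1.5 m/s × 2.237 = 0.7–3.4 mph.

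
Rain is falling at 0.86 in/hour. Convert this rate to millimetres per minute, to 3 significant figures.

0.86 in/hour × 25.4 mm/in × 0.0166667 hour/minute = 0.364 mm/minute.

0.364 mm/minute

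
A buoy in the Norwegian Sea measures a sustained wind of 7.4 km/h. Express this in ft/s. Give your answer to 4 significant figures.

1 km/h = 0.911344 ft/s, so 7.4 × 0.911344 = 6.744 ft/s.

6.744 ft/s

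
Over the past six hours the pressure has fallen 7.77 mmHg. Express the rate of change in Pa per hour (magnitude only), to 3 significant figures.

173 Pa per hour

7.77 mmHg / 6 h × 133.322 Pa/mmHg = 173 Pa/h.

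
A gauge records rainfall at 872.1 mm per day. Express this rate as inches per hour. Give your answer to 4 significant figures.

872.1 mm/day × 0.0393701 in/mm × 0.0416667 day/hour = 1.431 in/hour.

1.431 in/hour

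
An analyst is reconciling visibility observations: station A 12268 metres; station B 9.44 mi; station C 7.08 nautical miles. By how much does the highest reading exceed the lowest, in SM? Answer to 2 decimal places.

station A: 12268 m = 7.6230 SM.
station C: 7.08 nmi = 8.1475 SM.
Spread: 9.4400 − 7.6230 = 1.82 SM.

1.82 SM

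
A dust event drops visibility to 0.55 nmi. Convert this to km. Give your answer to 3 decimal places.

1.019 km

1 nmi = 1.852 km, so 0.55 × 1.852 = 1.019 km.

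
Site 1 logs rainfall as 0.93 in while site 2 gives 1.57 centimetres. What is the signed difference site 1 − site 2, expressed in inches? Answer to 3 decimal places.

0.312 in

site 2: 1.57 cm = 0.61811 in.
Difference: 0.93000 − 0.61811 = 0.312 in.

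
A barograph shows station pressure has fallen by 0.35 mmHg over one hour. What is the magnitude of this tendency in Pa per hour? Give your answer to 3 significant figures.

46.7 Pa per hour

0.35 mmHg / 1 h × 133.322 Pa/mmHg = 46.7 Pa/h.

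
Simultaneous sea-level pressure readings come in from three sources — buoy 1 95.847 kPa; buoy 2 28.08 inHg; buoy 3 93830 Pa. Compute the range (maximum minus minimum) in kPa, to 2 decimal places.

2.02 kPa

buoy 2: 28.08 inHg = 95.0898 kPa.
buoy 3: 93830 Pa = 93.8300 kPa.
Spread: 95.8470 − 93.8300 = 2.02 kPa.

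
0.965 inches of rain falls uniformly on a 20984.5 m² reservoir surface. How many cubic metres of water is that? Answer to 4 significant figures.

514.4 cubic metres

Depth: 0.965 in × 25.4 = 24.511 mm.
1 mm over 1 m² is 1 L, so volume = 24.511 × 20984.5 = 514351.08 L = 514.4 m³.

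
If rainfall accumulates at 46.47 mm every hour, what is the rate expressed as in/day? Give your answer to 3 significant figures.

46.47 mm/hour × 0.0393701 in/mm × 24 hour/day = 43.9 in/day.

43.9 in/day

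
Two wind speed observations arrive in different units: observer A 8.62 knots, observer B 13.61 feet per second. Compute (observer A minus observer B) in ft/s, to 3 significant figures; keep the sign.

observer A: 8.62 kt = 14.54892 ft/s.
Difference: 14.54892 − 13.61000 = 0.939 ft/s.

0.939 ft/s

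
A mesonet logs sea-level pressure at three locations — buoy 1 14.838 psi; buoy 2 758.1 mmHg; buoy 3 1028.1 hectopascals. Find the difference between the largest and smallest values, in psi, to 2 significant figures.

0.25 psi

buoy 2: 758.1 mmHg = 14.6592 psi.
buoy 3: 1028.1 hPa = 14.9113 psi.
Spread: 14.9113 − 14.6592 = 0.25 psi.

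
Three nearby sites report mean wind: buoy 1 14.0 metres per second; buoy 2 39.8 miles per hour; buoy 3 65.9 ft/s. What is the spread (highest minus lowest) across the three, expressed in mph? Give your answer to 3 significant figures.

buoy 1: 14.0 m/s = 31.317 mph.
buoy 3: 65.9 ft/s = 44.932 mph.
Spread: 44.932 − 31.317 = 13.6 mph.

13.6 mph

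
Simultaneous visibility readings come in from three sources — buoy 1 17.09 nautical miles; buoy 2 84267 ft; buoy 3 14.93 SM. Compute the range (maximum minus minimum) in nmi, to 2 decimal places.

4.12 nmi

buoy 2: 84267 ft = 13.8686 nmi.
buoy 3: 14.93 SM = 12.9738 nmi.
Spread: 17.0900 − 12.9738 = 4.12 nmi.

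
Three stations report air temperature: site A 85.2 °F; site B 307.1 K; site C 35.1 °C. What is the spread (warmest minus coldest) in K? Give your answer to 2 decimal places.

site A: 85.2 °F = 29.556 °C.
site B: 307.1 K = 33.950 °C.
Spread: 35.100 − 29.556 = 5.544 °C.

5.54 K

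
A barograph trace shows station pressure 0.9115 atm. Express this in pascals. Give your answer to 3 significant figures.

92400 Pa

1 atm = 101325 Pa, so 0.9115 × 101325 = 92400 Pa.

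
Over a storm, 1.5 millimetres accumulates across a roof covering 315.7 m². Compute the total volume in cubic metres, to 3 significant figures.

0.474 cubic metres

1 mm over 1 m² is 1 L, so volume = 1.5 × 315.7 = 473.55 L = 0.474 m³.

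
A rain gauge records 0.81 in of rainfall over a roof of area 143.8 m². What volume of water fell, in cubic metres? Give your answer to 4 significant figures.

2.959 cubic metres

Depth: 0.81 in × 25.4 = 20.574 mm.
1 mm over 1 m² is 1 L, so volume = 20.574 × 143.8 = 2958.5412 L = 2.959 m³.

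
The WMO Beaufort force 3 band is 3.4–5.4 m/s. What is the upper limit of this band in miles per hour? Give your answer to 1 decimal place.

3.4–5.4 m/s × 2.237 = 7.6–12.1 mph.

12.1 mph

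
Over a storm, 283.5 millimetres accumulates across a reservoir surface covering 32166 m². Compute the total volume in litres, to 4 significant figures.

1 mm over 1 m² is 1 L, so volume = 283.5 × 32166 = 9119061 L ≈ 9119000 L.

9119000 litres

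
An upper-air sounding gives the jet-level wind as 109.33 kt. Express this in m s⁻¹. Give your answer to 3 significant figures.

56.2 m/s

1 kt = 0.514444 m/s, so 109.33 × 0.514444 = 56.2 m/s.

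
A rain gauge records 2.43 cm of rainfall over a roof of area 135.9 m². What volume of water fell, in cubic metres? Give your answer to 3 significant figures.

Depth: 2.43 cm × 10 = 24.3 mm.
1 mm over 1 m² is 1 L, so volume = 24.3 × 135.9 = 3302.37 L = 3.30 m³.

3.30 cubic metres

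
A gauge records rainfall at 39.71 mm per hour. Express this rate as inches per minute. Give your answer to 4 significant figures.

0.02606 in/minute

39.71 mm/hour × 0.0393701 in/mm × 0.0166667 hour/minute = 0.02606 in/minute.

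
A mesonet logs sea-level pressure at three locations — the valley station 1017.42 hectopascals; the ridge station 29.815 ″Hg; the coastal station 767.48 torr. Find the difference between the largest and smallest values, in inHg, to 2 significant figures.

0.40 inHg

the valley station: 1017.42 hPa = 30.0444 inHg.
the coastal station: 767.48 mmHg = 30.2157 inHg.
Spread: 30.2157 − 29.8150 = 0.40 inHg.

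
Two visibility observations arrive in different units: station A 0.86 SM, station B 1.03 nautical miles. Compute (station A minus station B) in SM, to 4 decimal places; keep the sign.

station B: 1.03 nmi = 1.185303 SM.
Difference: 0.860000 − 1.185303 = -0.3253 SM.

-0.3253 SM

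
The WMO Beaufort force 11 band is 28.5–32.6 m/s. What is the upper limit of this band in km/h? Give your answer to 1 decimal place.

28.5–32.6 m/s × 3.6 = 102.6–117.4 km/h.

117.4 km/h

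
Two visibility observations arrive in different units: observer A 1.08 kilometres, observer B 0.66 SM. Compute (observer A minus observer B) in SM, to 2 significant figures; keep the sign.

0.011 SM

observer A: 1.08 km = 0.67108 SM.
Difference: 0.67108 − 0.66000 = 0.011 SM.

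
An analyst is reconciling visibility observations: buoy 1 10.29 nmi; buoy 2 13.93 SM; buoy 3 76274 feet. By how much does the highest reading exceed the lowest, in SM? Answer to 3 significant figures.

buoy 1: 10.29 nmi = 11.8415 SM.
buoy 3: 76274 ft = 14.4458 SM.
Spread: 14.4458 − 11.8415 = 2.60 SM.

2.60 SM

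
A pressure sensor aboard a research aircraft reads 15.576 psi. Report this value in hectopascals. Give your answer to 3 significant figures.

1 psi = 68.9476 hPa, so 15.576 × 68.9476 = 1070 hPa.

1070 hPa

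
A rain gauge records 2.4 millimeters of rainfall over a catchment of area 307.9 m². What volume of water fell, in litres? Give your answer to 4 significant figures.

1 mm over 1 m² is 1 L, so volume = 2.4 × 307.9 = 738.96 L ≈ 739.0 L.

739.0 litres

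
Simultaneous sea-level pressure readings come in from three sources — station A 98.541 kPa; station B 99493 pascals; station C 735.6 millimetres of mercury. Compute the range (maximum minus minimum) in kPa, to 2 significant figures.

station B: 99493 Pa = 99.493 kPa.
station C: 735.6 mmHg = 98.072 kPa.
Spread: 99.493 − 98.072 = 1.4 kPa.

1.4 kPa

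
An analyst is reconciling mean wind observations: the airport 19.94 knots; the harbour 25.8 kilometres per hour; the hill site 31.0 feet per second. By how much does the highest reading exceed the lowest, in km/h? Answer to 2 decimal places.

11.13 km/h

the airport: 19.94 kt = 36.9289 km/h.
the hill site: 31.0 ft/s = 34.0157 km/h.
Spread: 36.9289 − 25.8000 = 11.13 km/h.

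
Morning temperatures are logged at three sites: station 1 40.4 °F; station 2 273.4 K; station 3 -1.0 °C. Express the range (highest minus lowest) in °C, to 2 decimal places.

station 1: 40.4 °F = 4.667 °C.
station 2: 273.4 K = 0.250 °C.
Spread: 4.667 − (-1.000) = 5.667 °C.

5.67 °C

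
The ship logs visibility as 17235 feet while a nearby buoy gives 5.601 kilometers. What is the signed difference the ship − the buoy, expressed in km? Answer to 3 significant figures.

the ship: 17235 ft = 5.25323 km.
Difference: 5.25323 − 5.60100 = -0.348 km.

-0.348 km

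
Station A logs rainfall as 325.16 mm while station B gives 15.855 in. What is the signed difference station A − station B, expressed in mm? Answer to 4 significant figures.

-77.56 mm

station B: 15.855 in = 402.7170 mm.
Difference: 325.1600 − 402.7170 = -77.56 mm.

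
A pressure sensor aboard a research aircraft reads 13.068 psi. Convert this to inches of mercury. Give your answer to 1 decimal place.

26.6 inHg

1 psi = 2.03602 inHg, so 13.068 × 2.03602 = 26.6 inHg.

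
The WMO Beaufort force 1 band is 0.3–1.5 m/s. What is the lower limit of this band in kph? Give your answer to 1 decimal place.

0.3–1.5 m/s × 3.6 = 1.1–5.4 km/h.

1.1 km/h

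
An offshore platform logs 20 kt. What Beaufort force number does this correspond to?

Beaufort force 5

20 kt lies in the Beaufort 5 band (fresh breeze, 17–21 kt).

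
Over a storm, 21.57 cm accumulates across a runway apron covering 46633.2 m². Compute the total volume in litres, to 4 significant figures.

10060000 litres

Depth: 21.57 cm × 10 = 215.7 mm.
1 mm over 1 m² is 1 L, so volume = 215.7 × 46633.2 = 10058781 L ≈ 10060000 L.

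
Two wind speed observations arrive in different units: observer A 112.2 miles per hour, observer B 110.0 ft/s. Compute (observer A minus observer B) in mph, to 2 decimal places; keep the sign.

observer B: 110.0 ft/s = 75.0000 mph.
Difference: 112.2000 − 75.0000 = 37.20 mph.

37.20 mph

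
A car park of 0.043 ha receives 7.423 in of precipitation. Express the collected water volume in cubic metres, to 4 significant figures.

81.07 cubic metres

Depth: 7.423 in × 25.4 = 188.5442 mm.
Area: 0.043 ha = 430 m².
1 mm over 1 m² is 1 L, so volume = 188.5442 × 430 = 81074.006 L = 81.07 m³.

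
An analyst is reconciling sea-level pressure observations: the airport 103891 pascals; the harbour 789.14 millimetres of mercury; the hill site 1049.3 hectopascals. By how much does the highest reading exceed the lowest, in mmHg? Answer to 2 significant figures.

the airport: 103891 Pa = 779.246 mmHg.
the hill site: 1049.3 hPa = 787.040 mmHg.
Spread: 789.140 − 779.246 = 9.9 mmHg.

9.9 mmHg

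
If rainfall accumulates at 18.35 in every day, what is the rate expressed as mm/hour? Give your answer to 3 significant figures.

19.4 mm/hour

18.35 in/day × 25.4 mm/in × 0.0416667 day/hour = 19.4 mm/hour.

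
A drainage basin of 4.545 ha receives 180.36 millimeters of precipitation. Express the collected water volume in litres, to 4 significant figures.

Area: 4.545 ha = 45450 m².
1 mm over 1 m² is 1 L, so volume = 180.36 × 45450 = 8197362 L ≈ 8197000 L.

8197000 litres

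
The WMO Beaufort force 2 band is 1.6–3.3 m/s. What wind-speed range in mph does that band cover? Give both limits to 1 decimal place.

3.6 to 7.4 mph

1.6–3.3 m/s × 2.237 = 3.6–7.4 mph.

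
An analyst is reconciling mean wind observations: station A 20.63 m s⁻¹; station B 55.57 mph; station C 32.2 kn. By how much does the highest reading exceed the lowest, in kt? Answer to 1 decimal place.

16.1 kt

station A: 20.63 m/s = 40.102 kt.
station B: 55.57 mph = 48.289 kt.
Spread: 48.289 − 32.200 = 16.1 kt.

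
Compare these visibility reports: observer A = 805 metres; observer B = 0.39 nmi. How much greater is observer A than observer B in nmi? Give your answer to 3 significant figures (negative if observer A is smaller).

observer A: 805 m = 0.434665 nmi.
Difference: 0.434665 − 0.390000 = 0.0447 nmi.

0.0447 nmi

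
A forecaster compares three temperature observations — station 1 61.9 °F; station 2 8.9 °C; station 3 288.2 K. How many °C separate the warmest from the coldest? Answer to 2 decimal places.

7.71 °C

station 1: 61.9 °F = 16.611 °C.
station 3: 288.2 K = 15.050 °C.
Spread: 16.611 − 8.900 = 7.711 °C.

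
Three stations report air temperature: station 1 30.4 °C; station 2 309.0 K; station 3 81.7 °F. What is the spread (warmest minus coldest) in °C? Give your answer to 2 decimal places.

station 2: 309.0 K = 35.850 °C.
station 3: 81.7 °F = 27.611 °C.
Spread: 35.850 − 27.611 = 8.239 °C.

8.24 °C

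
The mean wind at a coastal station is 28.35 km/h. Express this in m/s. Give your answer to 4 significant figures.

7.875 m/s

1 km/h = 0.277778 m/s, so 28.35 × 0.277778 = 7.875 m/s.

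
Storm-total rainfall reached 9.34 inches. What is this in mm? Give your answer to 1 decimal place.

1 in = 25.4 mm, so 9.34 × 25.4 = 237.2 mm.

237.2 mm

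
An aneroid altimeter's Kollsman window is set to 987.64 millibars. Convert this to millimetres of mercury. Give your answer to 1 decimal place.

1 mb = 0.750062 mmHg, so 987.64 × 0.750062 = 740.8 mmHg.

740.8 mmHg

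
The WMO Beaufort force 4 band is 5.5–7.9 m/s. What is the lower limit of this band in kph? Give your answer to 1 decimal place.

19.8 km/h

5.5–7.9 m/s × 3.6 = 19.8–28.4 km/h.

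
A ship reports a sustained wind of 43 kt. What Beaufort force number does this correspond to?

Beaufort force 9

43 kt lies in the Beaufort 9 band (strong gale, 41–47 kt).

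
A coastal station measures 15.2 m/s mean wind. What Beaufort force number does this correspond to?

15.2 m/s lies in the Beaufort 7 band (near gale, 13.9–17.1 m/s).

Beaufort force 7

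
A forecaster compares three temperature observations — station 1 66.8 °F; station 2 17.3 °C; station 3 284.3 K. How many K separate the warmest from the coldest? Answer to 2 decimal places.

station 1: 66.8 °F = 19.333 °C.
station 3: 284.3 K = 11.150 °C.
Spread: 19.333 − 11.150 = 8.183 °C.

8.18 K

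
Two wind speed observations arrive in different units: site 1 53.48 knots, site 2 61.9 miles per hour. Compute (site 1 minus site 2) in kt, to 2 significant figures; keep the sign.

-0.31 kt

site 2: 61.9 mph = 53.7896 kt.
Difference: 53.4800 − 53.7896 = -0.31 kt.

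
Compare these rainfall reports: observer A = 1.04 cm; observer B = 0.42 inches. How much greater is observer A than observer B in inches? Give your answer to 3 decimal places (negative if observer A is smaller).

-0.011 in

observer A: 1.04 cm = 0.40945 in.
Difference: 0.40945 − 0.42000 = -0.011 in.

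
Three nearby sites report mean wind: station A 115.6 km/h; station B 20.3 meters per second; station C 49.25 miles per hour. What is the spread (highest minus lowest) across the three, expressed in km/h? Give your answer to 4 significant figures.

station B: 20.3 m/s = 73.0800 km/h.
station C: 49.25 mph = 79.2602 km/h.
Spread: 115.6000 − 73.0800 = 42.52 km/h.

42.52 km/h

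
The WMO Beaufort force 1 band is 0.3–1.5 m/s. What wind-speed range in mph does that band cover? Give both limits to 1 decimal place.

0.3–1.5 m/s × 2.237 = 0.7–3.4 mph.

0.7 to 3.4 mph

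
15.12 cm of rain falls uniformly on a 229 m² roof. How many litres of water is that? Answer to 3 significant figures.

Depth: 15.12 cm × 10 = 151.2 mm.
1 mm over 1 m² is 1 L, so volume = 151.2 × 229 = 34624.8 L ≈ 34600 L.

34600 litres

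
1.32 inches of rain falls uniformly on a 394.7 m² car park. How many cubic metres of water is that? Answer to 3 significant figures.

Depth: 1.32 in × 25.4 = 33.528 mm.
1 mm over 1 m² is 1 L, so volume = 33.528 × 394.7 = 13233.502 L = 13.2 m³.

13.2 cubic metres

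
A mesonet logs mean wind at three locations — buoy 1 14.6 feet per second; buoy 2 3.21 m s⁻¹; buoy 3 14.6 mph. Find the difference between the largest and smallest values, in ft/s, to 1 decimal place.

buoy 2: 3.21 m/s = 10.531 ft/s.
buoy 3: 14.6 mph = 21.413 ft/s.
Spread: 21.413 − 10.531 = 10.9 ft/s.

10.9 ft/s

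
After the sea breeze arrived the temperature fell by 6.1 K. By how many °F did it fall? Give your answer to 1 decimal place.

11.0 °F

A change of 1 °C equals a change of 1.8 °F: Δ°F = 6.1 × 1.8 = 11.0 °F.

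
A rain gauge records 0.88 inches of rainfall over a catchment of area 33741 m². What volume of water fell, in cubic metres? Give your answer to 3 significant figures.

754 cubic metres

Depth: 0.88 in × 25.4 = 22.352 mm.
1 mm over 1 m² is 1 L, so volume = 22.352 × 33741 = 754178.83 L = 754 m³.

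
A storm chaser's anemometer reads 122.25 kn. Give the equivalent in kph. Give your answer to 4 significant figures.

1 kt = 1.852 km/h, so 122.25 × 1.852 = 226.4 km/h.

226.4 km/h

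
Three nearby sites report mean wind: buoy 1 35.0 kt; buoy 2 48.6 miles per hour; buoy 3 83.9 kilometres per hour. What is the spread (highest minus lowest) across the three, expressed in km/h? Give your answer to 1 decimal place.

buoy 1: 35.0 kt = 64.820 km/h.
buoy 2: 48.6 mph = 78.214 km/h.
Spread: 83.900 − 64.820 = 19.1 km/h.

19.1 km/h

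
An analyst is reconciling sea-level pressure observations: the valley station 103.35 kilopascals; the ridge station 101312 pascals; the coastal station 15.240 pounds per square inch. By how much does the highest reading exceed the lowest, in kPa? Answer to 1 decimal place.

3.8 kPa

the ridge station: 101312 Pa = 101.312 kPa.
the coastal station: 15.240 psi = 105.076 kPa.
Spread: 105.076 − 101.312 = 3.8 kPa.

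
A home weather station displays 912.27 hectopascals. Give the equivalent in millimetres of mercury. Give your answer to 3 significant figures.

1 hPa = 0.750062 mmHg, so 912.27 × 0.750062 = 684 mmHg.

684 mmHg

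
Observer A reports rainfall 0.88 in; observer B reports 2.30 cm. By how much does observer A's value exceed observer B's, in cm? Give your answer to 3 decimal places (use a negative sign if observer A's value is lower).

observer A: 0.88 in = 2.23520 cm.
Difference: 2.23520 − 2.30000 = -0.065 cm.

-0.065 cm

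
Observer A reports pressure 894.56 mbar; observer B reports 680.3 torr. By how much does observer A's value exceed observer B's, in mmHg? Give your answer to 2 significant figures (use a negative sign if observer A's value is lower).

-9.3 mmHg

observer A: 894.56 mb = 670.975 mmHg.
Difference: 670.975 − 680.300 = -9.3 mmHg.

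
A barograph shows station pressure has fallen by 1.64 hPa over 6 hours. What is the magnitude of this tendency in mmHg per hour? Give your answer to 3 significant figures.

1.64 hPa / 6 h × 0.750062 mmHg/hPa = 0.205 mmHg/h.

0.205 mmHg per hour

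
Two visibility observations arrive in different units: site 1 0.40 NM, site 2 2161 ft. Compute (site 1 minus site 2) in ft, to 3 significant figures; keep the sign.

269 ft

site 1: 0.40 nmi = 2430.45 ft.
Difference: 2430.45 − 2161.00 = 269 ft.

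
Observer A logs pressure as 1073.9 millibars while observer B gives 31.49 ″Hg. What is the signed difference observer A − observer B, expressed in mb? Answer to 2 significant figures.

observer B: 31.49 inHg = 1066.374 mb.
Difference: 1073.900 − 1066.374 = 7.5 mb.

7.5 mb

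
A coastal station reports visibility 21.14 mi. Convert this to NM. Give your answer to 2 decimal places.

18.37 nmi

1 SM = 0.868976 nmi, so 21.14 × 0.868976 = 18.37 nmi.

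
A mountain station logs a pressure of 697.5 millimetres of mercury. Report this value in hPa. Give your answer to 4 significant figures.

929.9 hPa

1 mmHg = 1.33322 hPa, so 697.5 × 1.33322 = 929.9 hPa.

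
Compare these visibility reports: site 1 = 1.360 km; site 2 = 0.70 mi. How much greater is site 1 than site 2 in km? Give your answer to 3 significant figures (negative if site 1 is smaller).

0.233 km

site 2: 0.70 SM = 1.12654 km.
Difference: 1.36000 − 1.12654 = 0.233 km.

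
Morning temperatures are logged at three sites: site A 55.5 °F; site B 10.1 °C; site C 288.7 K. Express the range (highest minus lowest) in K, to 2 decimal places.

site A: 55.5 °F = 13.056 °C.
site C: 288.7 K = 15.550 °C.
Spread: 15.550 − 10.100 = 5.450 °C.

5.45 K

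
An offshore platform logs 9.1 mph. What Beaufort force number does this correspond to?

Beaufort force 3

9.1 mph = 4.1 m/s, which is Beaufort 3 (gentle breeze, 3.4–5.4 m/s).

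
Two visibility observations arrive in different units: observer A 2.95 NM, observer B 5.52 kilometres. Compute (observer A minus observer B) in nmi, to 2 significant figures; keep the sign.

-0.031 nmi

observer B: 5.52 km = 2.98056 nmi.
Difference: 2.95000 − 2.98056 = -0.031 nmi.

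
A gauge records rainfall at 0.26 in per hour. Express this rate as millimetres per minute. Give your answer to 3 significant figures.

0.26 in/hour × 25.4 mm/in × 0.0166667 hour/minute = 0.110 mm/minute.

0.110 mm/minute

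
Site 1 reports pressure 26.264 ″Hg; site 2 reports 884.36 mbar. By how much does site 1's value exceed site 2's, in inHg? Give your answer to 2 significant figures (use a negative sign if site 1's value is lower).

0.15 inHg

site 2: 884.36 mb = 26.1151 inHg.
Difference: 26.2640 − 26.1151 = 0.15 inHg.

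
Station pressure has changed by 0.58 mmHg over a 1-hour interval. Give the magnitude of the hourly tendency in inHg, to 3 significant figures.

0.0228 inHg per hour

0.58 mmHg / 1 h × 0.0393701 inHg/mmHg = 0.0228 inHg/h.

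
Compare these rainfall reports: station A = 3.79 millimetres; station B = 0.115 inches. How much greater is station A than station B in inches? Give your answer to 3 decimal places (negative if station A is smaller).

0.034 in

station A: 3.79 mm = 0.14921 in.
Difference: 0.14921 − 0.11500 = 0.034 in.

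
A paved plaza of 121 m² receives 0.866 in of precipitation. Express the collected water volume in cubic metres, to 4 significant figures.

Depth: 0.866 in × 25.4 = 21.9964 mm.
1 mm over 1 m² is 1 L, so volume = 21.9964 × 121 = 2661.5644 L = 2.662 m³.

2.662 cubic metres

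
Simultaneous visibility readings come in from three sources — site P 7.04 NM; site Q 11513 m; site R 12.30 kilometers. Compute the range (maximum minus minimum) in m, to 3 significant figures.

1530 m

site P: 7.04 nmi = 13038.08 m.
site R: 12.30 km = 12300.00 m.
Spread: 13038.08 − 11513.00 = 1530 m.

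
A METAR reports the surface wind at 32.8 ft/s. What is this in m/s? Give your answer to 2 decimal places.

10.00 m/s

1 ft/s = 0.3048 m/s, so 32.8 × 0.3048 = 10.00 m/s.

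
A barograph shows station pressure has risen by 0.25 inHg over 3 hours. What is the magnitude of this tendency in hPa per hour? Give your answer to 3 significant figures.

0.25 inHg / 3 h × 33.8639 hPa/inHg = 2.82 hPa/h.

2.82 hPa per hour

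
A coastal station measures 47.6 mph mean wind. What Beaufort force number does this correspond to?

Beaufort force 9

47.6 mph = 21.3 m/s, which is Beaufort 9 (strong gale, 20.8–24.4 m/s).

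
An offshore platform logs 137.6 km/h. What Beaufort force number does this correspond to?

Beaufort force 12

137.6 km/h = 38.2 m/s, which is Beaufort 12 (hurricane force, ≥32.7 m/s).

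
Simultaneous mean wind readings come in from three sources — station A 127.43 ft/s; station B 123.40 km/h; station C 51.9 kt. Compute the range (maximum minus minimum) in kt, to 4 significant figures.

station A: 127.43 ft/s = 75.5002 kt.
station B: 123.40 km/h = 66.6307 kt.
Spread: 75.5002 − 51.9000 = 23.60 kt.

23.60 kt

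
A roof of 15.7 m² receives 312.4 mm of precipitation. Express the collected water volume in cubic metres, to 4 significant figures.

1 mm over 1 m² is 1 L, so volume = 312.4 × 15.7 = 4904.68 L = 4.905 m³.

4.905 cubic metres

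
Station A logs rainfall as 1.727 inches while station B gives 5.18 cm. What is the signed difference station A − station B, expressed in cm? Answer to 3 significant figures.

station A: 1.727 in = 4.38658 cm.
Difference: 4.38658 − 5.18000 = -0.793 cm.

-0.793 cm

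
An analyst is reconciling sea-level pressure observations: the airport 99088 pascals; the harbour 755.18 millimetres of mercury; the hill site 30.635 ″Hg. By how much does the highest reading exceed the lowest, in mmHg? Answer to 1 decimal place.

the airport: 99088 Pa = 743.221 mmHg.
the hill site: 30.635 inHg = 778.129 mmHg.
Spread: 778.129 − 743.221 = 34.9 mmHg.

34.9 mmHg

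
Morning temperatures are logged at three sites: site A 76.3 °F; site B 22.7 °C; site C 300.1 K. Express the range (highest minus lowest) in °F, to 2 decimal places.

7.65 °F

site A: 76.3 °F = 24.611 °C.
site C: 300.1 K = 26.950 °C.
Spread: 26.950 − 22.700 = 4.250 °C = 7.65 °F.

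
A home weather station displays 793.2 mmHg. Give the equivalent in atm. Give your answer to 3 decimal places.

1 mmHg = 0.00131579 atm, so 793.2 × 0.00131579 = 1.044 atm.

1.044 atm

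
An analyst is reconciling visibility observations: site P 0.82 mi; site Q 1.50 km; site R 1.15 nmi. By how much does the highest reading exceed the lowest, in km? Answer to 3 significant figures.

site P: 0.82 SM = 1.31966 km.
site R: 1.15 nmi = 2.12980 km.
Spread: 2.12980 − 1.31966 = 0.810 km.

0.810 km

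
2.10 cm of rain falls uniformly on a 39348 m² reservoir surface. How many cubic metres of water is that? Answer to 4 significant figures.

826.3 cubic metres

Depth: 2.10 cm × 10 = 21 mm.
1 mm over 1 m² is 1 L, so volume = 21 × 39348 = 826308 L = 826.3 m³.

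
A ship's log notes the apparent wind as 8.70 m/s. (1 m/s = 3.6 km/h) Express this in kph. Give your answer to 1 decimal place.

1 m/s = 3.6 km/h, so 8.70 × 3.6 = 31.3 km/h.

31.3 km/h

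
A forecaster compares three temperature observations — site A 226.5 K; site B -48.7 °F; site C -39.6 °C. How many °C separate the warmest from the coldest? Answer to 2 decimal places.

site A: 226.5 K = -46.650 °C.
site B: -48.7 °F = -44.833 °C.
Spread: (-39.600) − (-46.650) = 7.050 °C.

7.05 °C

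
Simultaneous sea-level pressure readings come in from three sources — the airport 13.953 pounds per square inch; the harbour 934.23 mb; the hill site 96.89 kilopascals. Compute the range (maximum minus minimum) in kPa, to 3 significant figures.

the airport: 13.953 psi = 96.2025 kPa.
the harbour: 934.23 mb = 93.4230 kPa.
Spread: 96.8900 − 93.4230 = 3.47 kPa.

3.47 kPa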